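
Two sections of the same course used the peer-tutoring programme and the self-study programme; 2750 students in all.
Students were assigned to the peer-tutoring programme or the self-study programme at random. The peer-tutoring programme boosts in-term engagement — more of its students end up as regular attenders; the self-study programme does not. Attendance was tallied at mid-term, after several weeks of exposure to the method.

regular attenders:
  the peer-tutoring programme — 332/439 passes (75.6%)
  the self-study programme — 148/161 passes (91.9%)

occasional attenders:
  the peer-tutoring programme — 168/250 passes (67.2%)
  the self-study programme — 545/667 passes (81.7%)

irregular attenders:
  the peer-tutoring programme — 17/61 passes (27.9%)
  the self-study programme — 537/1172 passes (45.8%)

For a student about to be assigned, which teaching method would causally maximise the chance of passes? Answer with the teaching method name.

the peer-tutoring programme

the self-study programme is higher inside every mid-term attendance stratum but the peer-tutoring programme is higher in aggregate. Whether to stratify depends on how mid-term attendance relates to the teaching method.
Mid-term attendance is downstream of the teaching method. One should not condition on a consequence of treatment, so the overall rates are the right comparison.
Pooled: the peer-tutoring programme 68.9% vs the self-study programme 61.5%; the peer-tutoring programme is higher overall.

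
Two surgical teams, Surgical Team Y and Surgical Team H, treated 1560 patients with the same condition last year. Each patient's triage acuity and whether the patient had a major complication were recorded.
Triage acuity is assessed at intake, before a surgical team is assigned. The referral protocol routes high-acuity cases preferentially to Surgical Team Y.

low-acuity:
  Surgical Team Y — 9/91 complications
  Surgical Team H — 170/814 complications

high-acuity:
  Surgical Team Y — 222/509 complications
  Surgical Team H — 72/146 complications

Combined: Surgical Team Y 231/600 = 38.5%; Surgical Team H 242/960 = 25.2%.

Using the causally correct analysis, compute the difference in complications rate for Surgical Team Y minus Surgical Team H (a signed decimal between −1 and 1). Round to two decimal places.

The imbalance in triage acuity arose from how patients were allocated, not from anything the surgical team did; and triage acuity independently affects the outcome. The pooled gap is confounded — condition on triage acuity.
Adjusting over the population distribution of triage acuity: 0.580·(0.099−0.209) + 0.420·(0.436−0.493) = -0.088.

-0.09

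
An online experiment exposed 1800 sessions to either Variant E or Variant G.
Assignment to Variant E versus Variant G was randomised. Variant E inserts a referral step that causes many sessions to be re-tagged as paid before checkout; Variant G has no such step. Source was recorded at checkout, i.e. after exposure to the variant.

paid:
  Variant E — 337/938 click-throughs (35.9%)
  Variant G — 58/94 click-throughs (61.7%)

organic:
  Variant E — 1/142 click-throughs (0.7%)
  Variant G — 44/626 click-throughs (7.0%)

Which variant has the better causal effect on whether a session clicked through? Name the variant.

Variant E

Within every traffic source level Variant G has the higher rate, yet pooled Variant E does — Simpson's reversal.
Traffic source here is a post-treatment variable shaped by the variant; conditioning on it would introduce bias rather than remove it. The overall comparison is the causal one.
Pooled: Variant E 31.3% vs Variant G 14.2%; Variant E is higher overall.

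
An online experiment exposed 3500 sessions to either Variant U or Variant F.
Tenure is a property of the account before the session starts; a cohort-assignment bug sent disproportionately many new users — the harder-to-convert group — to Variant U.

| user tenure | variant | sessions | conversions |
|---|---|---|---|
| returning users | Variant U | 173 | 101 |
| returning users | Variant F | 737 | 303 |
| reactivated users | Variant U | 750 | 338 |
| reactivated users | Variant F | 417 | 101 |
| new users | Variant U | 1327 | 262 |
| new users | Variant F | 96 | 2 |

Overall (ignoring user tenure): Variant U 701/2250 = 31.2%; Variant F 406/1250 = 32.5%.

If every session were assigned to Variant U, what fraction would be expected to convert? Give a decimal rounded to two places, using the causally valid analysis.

0.38

Variant U is higher inside every user tenure stratum but Variant F is higher in aggregate. Whether to stratify depends on how user tenure relates to the variant.
Here user tenure is a common cause — it drives both which variant a case falls under and the outcome. The crude comparison mixes populations; the stratum-specific rates are the causally relevant ones.
Standardising Variant U to the population user tenure mix: 0.260·101/173 + 0.333·338/750 + 0.407·262/1327 = 0.382.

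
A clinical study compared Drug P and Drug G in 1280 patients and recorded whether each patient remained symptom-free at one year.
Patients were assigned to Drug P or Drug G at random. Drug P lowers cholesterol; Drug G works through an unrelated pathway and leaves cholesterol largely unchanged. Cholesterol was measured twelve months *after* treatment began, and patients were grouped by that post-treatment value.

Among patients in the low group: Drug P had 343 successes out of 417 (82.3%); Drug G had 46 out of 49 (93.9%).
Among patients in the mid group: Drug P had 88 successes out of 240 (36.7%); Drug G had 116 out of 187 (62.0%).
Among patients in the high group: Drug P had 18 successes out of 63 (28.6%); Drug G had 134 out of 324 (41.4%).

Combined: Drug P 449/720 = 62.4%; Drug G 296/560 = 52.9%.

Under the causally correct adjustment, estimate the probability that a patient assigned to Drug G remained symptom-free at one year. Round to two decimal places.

Drug G is higher inside every cholesterol stratum but Drug P is higher in aggregate. Whether to stratify depends on how cholesterol relates to the drug.
Cholesterol is recorded after the drug and is itself shifted by it — it sits on the causal path from drug to outcome. Conditioning on a mediator would strip out part of the effect we want; the pooled comparison gives the total causal effect.
So P(outcome | do(Drug G)) is just the pooled rate for Drug G: 296/560 = 0.529.

0.53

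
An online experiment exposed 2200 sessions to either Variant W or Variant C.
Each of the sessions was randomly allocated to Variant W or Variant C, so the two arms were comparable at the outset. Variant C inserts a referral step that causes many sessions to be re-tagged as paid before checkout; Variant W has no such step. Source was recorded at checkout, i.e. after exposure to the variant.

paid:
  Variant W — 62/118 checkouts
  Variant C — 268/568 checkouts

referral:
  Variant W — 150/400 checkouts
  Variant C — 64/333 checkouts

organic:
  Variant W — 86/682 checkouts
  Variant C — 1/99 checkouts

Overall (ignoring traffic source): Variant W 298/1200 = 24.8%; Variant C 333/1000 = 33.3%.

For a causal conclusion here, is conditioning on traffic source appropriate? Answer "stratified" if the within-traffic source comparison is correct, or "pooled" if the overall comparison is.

Traffic source lies on the pathway variant → traffic source → outcome, so adjusting for it blocks the indirect effect. For the total causal effect of variant, use the unadjusted pooled rates.
Pooled: Variant W 24.8% vs Variant C 33.3%; Variant C is higher overall.

pooled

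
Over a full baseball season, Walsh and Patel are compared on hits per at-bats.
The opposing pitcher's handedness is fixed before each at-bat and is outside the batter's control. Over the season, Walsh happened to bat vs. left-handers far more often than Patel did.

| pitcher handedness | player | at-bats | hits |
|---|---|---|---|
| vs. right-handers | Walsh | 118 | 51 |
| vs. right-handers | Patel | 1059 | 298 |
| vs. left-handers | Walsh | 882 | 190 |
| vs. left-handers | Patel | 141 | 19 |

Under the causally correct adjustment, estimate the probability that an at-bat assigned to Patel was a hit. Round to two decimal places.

Within every pitcher handedness level Walsh has the higher rate, yet pooled Patel does — Simpson's reversal.
Since pitcher handedness is a pre-existing factor (not a product of the player) and it affects the outcome on its own, it is a confounder. The stratified rates, not the pooled rate, identify the causal effect.
Standardising Patel to the population pitcher handedness mix: 0.535·298/1059 + 0.465·19/141 = 0.213.

0.21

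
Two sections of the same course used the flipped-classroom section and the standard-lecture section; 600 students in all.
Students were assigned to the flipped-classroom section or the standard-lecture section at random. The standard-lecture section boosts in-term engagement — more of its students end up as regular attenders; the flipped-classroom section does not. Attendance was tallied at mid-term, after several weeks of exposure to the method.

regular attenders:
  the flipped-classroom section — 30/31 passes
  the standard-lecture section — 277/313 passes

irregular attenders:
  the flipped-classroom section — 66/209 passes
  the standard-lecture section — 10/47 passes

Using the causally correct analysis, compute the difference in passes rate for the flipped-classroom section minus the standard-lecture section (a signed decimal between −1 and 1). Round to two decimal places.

Stratifying would compare teaching methods among students the teaching methods themselves sorted into mid-term attendance groups — a form of selection on an intermediate. The unconditioned pooled rates give the total causal effect.
The causal difference is the pooled difference: 0.400 − 0.797 = -0.397.

-0.40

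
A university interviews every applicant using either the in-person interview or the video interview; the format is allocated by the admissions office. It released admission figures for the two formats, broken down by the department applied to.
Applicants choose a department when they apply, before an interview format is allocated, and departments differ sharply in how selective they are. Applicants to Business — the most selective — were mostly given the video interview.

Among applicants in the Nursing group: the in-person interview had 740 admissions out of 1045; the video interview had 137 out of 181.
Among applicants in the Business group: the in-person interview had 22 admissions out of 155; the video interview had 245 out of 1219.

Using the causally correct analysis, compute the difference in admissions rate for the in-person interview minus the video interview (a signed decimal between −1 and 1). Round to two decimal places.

The stratified and pooled comparisons disagree (the video interview wins within each department; the in-person interview wins overall), so the answer turns on the causal role of department.
Since department is a pre-existing factor (not a product of the interview format) and it affects the outcome on its own, it is a confounder. The stratified rates, not the pooled rate, identify the causal effect.
Adjusting over the population distribution of department: 0.472·(0.708−0.757) + 0.528·(0.142−0.201) = -0.054.

-0.05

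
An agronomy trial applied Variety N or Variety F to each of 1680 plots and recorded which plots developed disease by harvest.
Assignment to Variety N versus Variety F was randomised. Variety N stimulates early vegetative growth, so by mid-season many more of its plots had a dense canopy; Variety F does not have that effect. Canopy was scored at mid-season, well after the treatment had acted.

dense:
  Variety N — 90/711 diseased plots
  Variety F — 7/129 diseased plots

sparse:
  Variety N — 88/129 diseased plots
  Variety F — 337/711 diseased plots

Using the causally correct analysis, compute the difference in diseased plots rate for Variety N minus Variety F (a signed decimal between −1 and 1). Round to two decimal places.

Within every mid-season canopy level Variety F has the lower rate, yet pooled Variety N does — Simpson's reversal.
The distribution of mid-season canopy is itself part of what the variety does — it is an intermediate outcome. Holding it fixed would remove that part of the effect; the total effect is the pooled difference.
The causal difference is the pooled difference: 0.212 − 0.410 = -0.198.

-0.20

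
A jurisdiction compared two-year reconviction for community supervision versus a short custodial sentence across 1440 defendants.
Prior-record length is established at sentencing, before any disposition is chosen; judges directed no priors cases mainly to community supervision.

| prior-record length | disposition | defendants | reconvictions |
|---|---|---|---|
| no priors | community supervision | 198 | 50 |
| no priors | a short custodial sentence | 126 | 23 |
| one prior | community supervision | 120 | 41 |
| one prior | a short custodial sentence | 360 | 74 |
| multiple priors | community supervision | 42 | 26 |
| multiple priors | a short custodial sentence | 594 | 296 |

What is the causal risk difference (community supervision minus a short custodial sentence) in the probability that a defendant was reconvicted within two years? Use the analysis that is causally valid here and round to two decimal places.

The prior-record length-specific comparison favours a short custodial sentence throughout, but the pooled figures favour community supervision. The question is whether to condition on prior-record length.
Prior-record length is set before the disposition has any effect — it is not caused by the disposition — and it independently drives the outcome. That makes it a confounder, so the causal comparison is within prior-record length levels.
Adjusting over the population distribution of prior-record length: 0.225·(0.253−0.183) + 0.333·(0.342−0.206) + 0.442·(0.619−0.498) = +0.114.

+0.11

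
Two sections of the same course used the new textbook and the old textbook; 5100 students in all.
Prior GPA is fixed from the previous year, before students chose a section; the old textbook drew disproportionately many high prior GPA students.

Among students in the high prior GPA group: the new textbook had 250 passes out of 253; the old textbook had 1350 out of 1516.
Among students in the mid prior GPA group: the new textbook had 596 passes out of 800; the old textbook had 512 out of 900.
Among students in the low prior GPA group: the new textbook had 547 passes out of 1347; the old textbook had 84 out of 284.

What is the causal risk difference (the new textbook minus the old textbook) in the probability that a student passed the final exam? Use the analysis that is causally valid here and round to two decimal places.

+0.13

Since prior GPA band is a pre-existing factor (not a product of the teaching method) and it affects the outcome on its own, it is a confounder. The stratified rates, not the pooled rate, identify the causal effect.
Adjusting over the population distribution of prior GPA band: 0.347·(0.988−0.891) + 0.333·(0.745−0.569) + 0.320·(0.406−0.296) = +0.128.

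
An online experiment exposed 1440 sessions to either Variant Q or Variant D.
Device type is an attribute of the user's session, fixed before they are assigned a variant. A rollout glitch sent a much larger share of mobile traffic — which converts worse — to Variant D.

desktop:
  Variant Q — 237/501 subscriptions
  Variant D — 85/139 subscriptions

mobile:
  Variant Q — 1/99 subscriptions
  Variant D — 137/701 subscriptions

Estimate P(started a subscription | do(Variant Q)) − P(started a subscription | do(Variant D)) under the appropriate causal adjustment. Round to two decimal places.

-0.16

Within every device type level Variant D has the higher rate, yet pooled Variant Q does — Simpson's reversal.
Nothing the variant does changes device type; the imbalance is an allocation artefact. With device type also predicting the outcome, the pooled figure is confounded, and the within-stratum comparison is the causal one.
Adjusting over the population distribution of device type: 0.444·(0.473−0.612) + 0.556·(0.010−0.195) = -0.164.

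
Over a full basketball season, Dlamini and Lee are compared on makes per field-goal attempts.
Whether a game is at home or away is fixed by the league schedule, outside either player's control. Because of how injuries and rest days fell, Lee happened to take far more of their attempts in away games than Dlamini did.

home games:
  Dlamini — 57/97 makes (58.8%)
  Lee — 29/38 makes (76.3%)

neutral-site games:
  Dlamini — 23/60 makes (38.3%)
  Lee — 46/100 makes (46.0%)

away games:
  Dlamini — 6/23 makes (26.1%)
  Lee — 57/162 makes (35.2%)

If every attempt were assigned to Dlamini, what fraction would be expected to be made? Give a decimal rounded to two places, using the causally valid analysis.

0.39

Game venue is set before the player has any effect — it is not caused by the player — and it independently drives the outcome. That makes it a confounder, so the causal comparison is within game venue levels.
Standardising Dlamini to the population game venue mix: 0.281·57/97 + 0.333·23/60 + 0.385·6/23 = 0.394.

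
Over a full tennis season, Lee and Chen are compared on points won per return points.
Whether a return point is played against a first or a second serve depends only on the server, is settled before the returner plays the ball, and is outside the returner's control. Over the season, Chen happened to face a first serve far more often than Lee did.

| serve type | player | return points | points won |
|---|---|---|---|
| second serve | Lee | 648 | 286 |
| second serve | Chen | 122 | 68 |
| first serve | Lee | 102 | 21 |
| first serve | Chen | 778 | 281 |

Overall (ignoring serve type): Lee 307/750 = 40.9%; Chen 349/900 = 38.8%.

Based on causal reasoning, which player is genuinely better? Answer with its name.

Chen

Nothing the player does changes serve type; the imbalance is an allocation artefact. With serve type also predicting the outcome, the pooled figure is confounded, and the within-stratum comparison is the causal one.
Within each level — second serve: 44.1% vs 55.7%; first serve: 20.6% vs 36.1% — Chen is higher every time.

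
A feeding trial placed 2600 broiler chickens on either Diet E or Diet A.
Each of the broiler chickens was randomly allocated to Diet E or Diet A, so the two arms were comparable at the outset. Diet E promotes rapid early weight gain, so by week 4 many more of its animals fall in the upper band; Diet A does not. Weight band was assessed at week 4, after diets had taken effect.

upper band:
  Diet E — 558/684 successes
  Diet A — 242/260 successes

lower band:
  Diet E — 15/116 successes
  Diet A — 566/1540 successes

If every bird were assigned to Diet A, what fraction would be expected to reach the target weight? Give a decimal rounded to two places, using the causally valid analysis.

Stratifying would compare diets among broiler chickens the diets themselves sorted into week-4 weight band groups — a form of selection on an intermediate. The unconditioned pooled rates give the total causal effect.
So P(outcome | do(Diet A)) is just the pooled rate for Diet A: 808/1800 = 0.449.

0.45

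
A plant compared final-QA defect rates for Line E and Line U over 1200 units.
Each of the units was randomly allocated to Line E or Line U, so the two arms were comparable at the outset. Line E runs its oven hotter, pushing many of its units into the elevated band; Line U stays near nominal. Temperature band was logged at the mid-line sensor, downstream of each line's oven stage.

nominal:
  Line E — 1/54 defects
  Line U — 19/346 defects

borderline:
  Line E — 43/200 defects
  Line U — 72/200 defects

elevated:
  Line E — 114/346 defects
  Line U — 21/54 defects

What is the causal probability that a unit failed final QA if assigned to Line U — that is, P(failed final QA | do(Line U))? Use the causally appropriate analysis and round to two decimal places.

0.19

In-process temperature band is recorded after the line and is itself shifted by it — it sits on the causal path from line to outcome. Conditioning on a mediator would strip out part of the effect we want; the pooled comparison gives the total causal effect.
So P(outcome | do(Line U)) is just the pooled rate for Line U: 112/600 = 0.187.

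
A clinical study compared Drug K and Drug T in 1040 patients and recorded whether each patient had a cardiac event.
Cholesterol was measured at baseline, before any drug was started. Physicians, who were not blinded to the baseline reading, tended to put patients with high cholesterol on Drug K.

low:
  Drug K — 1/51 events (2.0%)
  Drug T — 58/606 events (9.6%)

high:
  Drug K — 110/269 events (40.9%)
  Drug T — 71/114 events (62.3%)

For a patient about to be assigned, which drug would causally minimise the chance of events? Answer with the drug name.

Drug K is lower inside every cholesterol stratum but Drug T is lower in aggregate. Whether to stratify depends on how cholesterol relates to the drug.
Cholesterol satisfies the back-door criterion: it is not a descendant of the drug, and it blocks the spurious path from drug to outcome. Adjusting for it (i.e., using the within-cholesterol rates) gives the causal effect.
Within each level — low: 2.0% vs 9.6%; high: 40.9% vs 62.3% — Drug K is lower every time.

Drug K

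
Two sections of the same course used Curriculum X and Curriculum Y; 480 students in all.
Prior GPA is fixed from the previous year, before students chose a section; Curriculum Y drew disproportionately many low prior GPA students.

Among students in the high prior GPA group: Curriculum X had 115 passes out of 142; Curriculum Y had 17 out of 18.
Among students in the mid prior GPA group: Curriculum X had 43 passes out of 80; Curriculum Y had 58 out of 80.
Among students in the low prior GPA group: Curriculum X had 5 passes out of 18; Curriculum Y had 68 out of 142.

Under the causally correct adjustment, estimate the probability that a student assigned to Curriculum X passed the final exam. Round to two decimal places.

0.54

Prior GPA band differs across teaching methods for reasons unrelated to any effect of the teaching method itself, and it separately predicts the outcome — a classic confounder. We must compare within prior GPA band levels.
Standardising Curriculum X to the population prior GPA band mix: 0.333·115/142 + 0.333·43/80 + 0.333·5/18 = 0.542.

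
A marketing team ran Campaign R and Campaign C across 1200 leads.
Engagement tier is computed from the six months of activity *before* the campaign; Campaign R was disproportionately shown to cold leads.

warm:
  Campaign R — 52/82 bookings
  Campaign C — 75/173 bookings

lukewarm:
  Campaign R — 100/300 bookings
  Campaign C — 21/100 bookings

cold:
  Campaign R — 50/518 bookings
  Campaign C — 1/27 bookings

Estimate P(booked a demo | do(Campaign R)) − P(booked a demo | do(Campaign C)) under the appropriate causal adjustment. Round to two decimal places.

Here engagement tier is a common cause — it drives both which campaign a case falls under and the outcome. The crude comparison mixes populations; the stratum-specific rates are the causally relevant ones.
Adjusting over the population distribution of engagement tier: 0.212·(0.634−0.434) + 0.333·(0.333−0.210) + 0.454·(0.097−0.037) = +0.111.

+0.11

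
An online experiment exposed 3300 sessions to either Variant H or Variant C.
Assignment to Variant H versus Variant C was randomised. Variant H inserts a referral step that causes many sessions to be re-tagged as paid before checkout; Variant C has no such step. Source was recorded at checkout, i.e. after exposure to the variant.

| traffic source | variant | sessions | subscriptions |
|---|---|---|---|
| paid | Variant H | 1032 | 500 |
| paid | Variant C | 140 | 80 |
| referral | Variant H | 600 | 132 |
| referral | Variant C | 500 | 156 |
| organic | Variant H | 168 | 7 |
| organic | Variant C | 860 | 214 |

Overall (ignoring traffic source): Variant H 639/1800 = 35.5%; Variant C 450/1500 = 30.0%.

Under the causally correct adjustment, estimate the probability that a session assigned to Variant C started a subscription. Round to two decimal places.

The stratified and pooled comparisons disagree (Variant C wins within each traffic source; Variant H wins overall), so the answer turns on the causal role of traffic source.
Traffic source is recorded after the variant and is itself shifted by it — it sits on the causal path from variant to outcome. Conditioning on a mediator would strip out part of the effect we want; the pooled comparison gives the total causal effect.
So P(outcome | do(Variant C)) is just the pooled rate for Variant C: 450/1500 = 0.300.

0.30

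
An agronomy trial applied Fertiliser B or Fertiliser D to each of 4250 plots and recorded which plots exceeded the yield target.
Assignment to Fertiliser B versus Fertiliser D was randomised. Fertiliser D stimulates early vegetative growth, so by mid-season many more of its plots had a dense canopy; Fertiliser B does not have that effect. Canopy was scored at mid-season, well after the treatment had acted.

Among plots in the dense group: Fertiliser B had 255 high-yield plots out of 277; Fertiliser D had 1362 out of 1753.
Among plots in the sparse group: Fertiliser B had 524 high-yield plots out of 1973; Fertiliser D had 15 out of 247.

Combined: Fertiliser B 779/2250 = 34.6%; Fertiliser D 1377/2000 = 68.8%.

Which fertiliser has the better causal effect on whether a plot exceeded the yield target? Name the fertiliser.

Within every mid-season canopy level Fertiliser B has the higher rate, yet pooled Fertiliser D does — Simpson's reversal.
Mid-season canopy is downstream of the fertiliser. One should not condition on a consequence of treatment, so the overall rates are the right comparison.
Pooled: Fertiliser B 34.6% vs Fertiliser D 68.8%; Fertiliser D is higher overall.

Fertiliser D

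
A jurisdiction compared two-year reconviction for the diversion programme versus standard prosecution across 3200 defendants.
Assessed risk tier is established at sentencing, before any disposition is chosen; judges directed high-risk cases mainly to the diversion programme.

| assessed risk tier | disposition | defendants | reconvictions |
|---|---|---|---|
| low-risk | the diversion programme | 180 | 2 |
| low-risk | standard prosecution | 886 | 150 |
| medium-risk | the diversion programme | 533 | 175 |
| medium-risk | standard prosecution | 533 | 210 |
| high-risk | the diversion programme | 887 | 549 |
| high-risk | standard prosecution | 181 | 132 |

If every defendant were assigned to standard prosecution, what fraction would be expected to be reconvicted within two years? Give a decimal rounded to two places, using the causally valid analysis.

0.43

Since assessed risk tier is a pre-existing factor (not a product of the disposition) and it affects the outcome on its own, it is a confounder. The stratified rates, not the pooled rate, identify the causal effect.
Standardising standard prosecution to the population assessed risk tier mix: 0.333·150/886 + 0.333·210/533 + 0.334·132/181 = 0.431.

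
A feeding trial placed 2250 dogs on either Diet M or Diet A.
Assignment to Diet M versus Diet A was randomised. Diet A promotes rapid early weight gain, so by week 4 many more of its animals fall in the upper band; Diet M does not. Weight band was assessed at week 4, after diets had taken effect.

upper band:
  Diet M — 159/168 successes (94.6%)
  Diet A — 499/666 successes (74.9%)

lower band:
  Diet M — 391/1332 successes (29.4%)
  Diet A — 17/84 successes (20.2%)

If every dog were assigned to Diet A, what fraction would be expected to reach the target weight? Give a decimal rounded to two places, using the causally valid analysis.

Within every week-4 weight band level Diet M has the higher rate, yet pooled Diet A does — Simpson's reversal.
Week-4 weight band here is a post-treatment variable shaped by the diet; conditioning on it would introduce bias rather than remove it. The overall comparison is the causal one.
So P(outcome | do(Diet A)) is just the pooled rate for Diet A: 516/750 = 0.688.

0.69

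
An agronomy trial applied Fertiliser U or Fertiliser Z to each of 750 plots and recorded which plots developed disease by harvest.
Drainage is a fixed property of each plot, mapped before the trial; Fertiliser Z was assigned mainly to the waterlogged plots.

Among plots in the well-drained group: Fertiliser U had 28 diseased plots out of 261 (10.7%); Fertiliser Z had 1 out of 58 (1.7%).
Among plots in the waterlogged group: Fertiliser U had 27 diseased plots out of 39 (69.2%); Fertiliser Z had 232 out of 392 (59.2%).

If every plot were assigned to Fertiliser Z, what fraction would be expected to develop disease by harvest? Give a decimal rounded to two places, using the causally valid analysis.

Within every field drainage level Fertiliser Z has the lower rate, yet pooled Fertiliser U does — Simpson's reversal.
Here field drainage is a common cause — it drives both which fertiliser a case falls under and the outcome. The crude comparison mixes populations; the stratum-specific rates are the causally relevant ones.
Standardising Fertiliser Z to the population field drainage mix: 0.425·1/58 + 0.575·232/392 = 0.347.

0.35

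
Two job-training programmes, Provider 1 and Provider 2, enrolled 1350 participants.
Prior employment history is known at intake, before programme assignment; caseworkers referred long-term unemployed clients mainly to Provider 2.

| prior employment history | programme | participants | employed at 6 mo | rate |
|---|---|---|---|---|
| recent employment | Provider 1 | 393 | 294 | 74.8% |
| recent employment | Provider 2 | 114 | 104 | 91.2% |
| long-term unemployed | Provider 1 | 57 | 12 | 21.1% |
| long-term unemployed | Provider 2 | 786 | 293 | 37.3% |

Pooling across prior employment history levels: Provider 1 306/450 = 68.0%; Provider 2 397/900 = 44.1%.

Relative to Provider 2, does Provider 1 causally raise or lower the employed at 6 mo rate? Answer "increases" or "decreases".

Within every prior employment history level Provider 2 has the higher rate, yet pooled Provider 1 does — Simpson's reversal.
Prior employment history differs across programmes for reasons unrelated to any effect of the programme itself, and it separately predicts the outcome — a classic confounder. We must compare within prior employment history levels.
Within each level — recent employment: 74.8% vs 91.2%; long-term unemployed: 21.1% vs 37.3% — Provider 2 is higher every time.

decreases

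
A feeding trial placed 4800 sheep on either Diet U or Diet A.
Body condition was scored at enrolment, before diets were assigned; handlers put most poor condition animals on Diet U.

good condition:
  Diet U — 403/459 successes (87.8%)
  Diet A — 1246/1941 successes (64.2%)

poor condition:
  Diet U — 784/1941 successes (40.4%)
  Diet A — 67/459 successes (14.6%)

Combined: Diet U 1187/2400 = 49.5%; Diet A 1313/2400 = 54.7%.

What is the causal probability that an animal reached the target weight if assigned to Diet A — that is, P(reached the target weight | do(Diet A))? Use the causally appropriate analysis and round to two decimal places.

The starting body condition-specific comparison favours Diet U throughout, but the pooled figures favour Diet A. The question is whether to condition on starting body condition.
Since starting body condition is a pre-existing factor (not a product of the diet) and it affects the outcome on its own, it is a confounder. The stratified rates, not the pooled rate, identify the causal effect.
Standardising Diet A to the population starting body condition mix: 0.500·1246/1941 + 0.500·67/459 = 0.394.

0.39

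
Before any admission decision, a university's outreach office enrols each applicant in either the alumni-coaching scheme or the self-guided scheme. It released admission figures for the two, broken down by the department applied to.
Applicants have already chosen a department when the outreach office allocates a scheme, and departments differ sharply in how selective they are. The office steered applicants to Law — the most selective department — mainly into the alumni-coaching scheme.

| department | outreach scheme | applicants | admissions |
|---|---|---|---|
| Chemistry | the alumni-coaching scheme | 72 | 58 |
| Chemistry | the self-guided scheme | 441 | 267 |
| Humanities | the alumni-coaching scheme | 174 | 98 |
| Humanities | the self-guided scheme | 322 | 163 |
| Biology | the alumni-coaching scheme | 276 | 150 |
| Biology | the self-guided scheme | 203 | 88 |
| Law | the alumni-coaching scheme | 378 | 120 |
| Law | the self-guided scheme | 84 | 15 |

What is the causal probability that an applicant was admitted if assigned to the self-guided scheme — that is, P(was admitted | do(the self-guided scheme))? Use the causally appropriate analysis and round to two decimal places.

Within every department level the alumni-coaching scheme has the higher rate, yet pooled the self-guided scheme does — Simpson's reversal.
Department differs across outreach schemes for reasons unrelated to any effect of the outreach scheme itself, and it separately predicts the outcome — a classic confounder. We must compare within department levels.
Standardising the self-guided scheme to the population department mix: 0.263·267/441 + 0.254·163/322 + 0.246·88/203 + 0.237·15/84 = 0.437.

0.44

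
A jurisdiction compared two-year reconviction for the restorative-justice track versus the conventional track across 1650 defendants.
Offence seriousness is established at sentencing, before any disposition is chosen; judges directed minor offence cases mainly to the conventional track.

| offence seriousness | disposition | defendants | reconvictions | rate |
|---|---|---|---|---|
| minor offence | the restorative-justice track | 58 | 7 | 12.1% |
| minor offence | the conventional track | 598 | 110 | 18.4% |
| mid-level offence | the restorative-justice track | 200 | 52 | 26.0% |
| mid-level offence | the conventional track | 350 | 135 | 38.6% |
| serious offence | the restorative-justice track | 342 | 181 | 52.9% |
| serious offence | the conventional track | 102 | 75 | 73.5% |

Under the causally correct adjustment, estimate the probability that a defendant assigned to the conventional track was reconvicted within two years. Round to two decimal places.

Within every offence seriousness level the restorative-justice track has the lower rate, yet pooled the conventional track does — Simpson's reversal.
Offence seriousness satisfies the back-door criterion: it is not a descendant of the disposition, and it blocks the spurious path from disposition to outcome. Adjusting for it (i.e., using the within-offence seriousness rates) gives the causal effect.
Standardising the conventional track to the population offence seriousness mix: 0.398·110/598 + 0.333·135/350 + 0.269·75/102 = 0.400.

0.40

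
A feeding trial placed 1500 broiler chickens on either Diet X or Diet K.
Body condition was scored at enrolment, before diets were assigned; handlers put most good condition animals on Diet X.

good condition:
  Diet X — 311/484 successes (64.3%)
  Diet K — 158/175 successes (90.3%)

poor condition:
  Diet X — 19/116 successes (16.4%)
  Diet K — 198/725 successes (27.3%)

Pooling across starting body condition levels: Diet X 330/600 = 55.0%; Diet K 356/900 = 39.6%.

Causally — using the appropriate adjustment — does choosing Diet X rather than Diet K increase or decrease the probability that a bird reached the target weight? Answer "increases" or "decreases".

decreases

Here starting body condition is a common cause — it drives both which diet a case falls under and the outcome. The crude comparison mixes populations; the stratum-specific rates are the causally relevant ones.
Within each level — good condition: 64.3% vs 90.3%; poor condition: 16.4% vs 27.3% — Diet K is higher every time.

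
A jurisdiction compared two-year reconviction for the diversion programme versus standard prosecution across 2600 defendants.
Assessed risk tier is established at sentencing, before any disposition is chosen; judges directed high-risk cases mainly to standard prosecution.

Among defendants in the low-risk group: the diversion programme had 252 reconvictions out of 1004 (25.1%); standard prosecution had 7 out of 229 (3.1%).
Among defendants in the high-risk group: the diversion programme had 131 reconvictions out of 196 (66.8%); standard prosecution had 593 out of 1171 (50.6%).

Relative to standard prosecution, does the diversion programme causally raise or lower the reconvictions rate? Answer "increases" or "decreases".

increases

Since assessed risk tier is a pre-existing factor (not a product of the disposition) and it affects the outcome on its own, it is a confounder. The stratified rates, not the pooled rate, identify the causal effect.
Within each level — low-risk: 25.1% vs 3.1%; high-risk: 66.8% vs 50.6% — standard prosecution is lower every time.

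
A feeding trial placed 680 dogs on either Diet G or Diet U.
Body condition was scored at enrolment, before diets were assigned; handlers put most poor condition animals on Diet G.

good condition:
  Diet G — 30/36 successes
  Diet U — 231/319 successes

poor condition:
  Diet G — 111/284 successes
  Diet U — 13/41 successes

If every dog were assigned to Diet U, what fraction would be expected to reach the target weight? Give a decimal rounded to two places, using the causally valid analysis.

0.53

Starting body condition differs across diets for reasons unrelated to any effect of the diet itself, and it separately predicts the outcome — a classic confounder. We must compare within starting body condition levels.
Standardising Diet U to the population starting body condition mix: 0.522·231/319 + 0.478·13/41 = 0.530.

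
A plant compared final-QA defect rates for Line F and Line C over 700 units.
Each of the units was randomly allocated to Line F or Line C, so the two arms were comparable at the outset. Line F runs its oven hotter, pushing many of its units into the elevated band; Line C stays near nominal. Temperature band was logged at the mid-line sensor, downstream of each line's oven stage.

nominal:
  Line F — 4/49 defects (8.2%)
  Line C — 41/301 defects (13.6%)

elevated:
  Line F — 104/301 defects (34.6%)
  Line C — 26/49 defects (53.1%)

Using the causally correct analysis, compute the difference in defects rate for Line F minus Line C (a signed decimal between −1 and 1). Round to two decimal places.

+0.12

In-process temperature band is recorded after the line and is itself shifted by it — it sits on the causal path from line to outcome. Conditioning on a mediator would strip out part of the effect we want; the pooled comparison gives the total causal effect.
The causal difference is the pooled difference: 0.309 − 0.191 = +0.117.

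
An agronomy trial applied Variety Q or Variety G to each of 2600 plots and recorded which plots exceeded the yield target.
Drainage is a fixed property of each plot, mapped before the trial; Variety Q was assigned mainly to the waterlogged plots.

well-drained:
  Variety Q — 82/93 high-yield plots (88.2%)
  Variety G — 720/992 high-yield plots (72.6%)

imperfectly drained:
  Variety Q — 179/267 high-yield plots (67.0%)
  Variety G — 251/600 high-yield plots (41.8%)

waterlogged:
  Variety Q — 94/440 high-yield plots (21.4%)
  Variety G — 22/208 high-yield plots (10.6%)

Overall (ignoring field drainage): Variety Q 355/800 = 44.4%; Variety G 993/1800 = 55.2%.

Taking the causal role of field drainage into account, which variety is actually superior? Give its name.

Variety Q

The field drainage-specific comparison favours Variety Q throughout, but the pooled figures favour Variety G. The question is whether to condition on field drainage.
Field drainage is set before the variety has any effect — it is not caused by the variety — and it independently drives the outcome. That makes it a confounder, so the causal comparison is within field drainage levels.
Within each level — well-drained: 88.2% vs 72.6%; imperfectly drained: 67.0% vs 41.8%; waterlogged: 21.4% vs 10.6% — Variety Q is higher every time.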